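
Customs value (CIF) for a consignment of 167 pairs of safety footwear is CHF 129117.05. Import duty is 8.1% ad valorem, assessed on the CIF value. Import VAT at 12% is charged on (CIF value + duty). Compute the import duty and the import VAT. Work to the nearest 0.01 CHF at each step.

Import duty: CHF 10458.48; import VAT: CHF 16749.06

Import duty = 129117.05 × 8.1% = 10458.48
VAT base = CIF + duty = 129117.05 + 10458.48 = 139575.53
Import VAT = 139575.53 × 12% = 16749.06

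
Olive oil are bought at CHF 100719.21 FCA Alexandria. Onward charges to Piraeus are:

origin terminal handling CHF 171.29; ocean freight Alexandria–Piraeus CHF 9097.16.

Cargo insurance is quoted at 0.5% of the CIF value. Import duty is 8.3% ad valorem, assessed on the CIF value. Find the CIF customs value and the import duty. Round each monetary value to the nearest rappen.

Let C be the CIF value. C = FCA price + pre-shipment costs + freight + 0.5% × C
C − 0.5% × C = 100719.21 + 171.29 + 9097.16
0.995 × C = 109987.66
C = 109987.66 / 0.995 = 110540.36
Insurance premium = 0.5% × 110540.36 = 552.70
Import duty = 110540.36 × 8.3% = 9174.85

CIF value: CHF 110540.36; import duty: CHF 9174.85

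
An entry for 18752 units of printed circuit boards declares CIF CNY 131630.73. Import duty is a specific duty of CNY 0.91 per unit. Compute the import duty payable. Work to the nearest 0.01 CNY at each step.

Import duty = 18752 × 0.91 = 17064.32

Import duty: CNY 17064.32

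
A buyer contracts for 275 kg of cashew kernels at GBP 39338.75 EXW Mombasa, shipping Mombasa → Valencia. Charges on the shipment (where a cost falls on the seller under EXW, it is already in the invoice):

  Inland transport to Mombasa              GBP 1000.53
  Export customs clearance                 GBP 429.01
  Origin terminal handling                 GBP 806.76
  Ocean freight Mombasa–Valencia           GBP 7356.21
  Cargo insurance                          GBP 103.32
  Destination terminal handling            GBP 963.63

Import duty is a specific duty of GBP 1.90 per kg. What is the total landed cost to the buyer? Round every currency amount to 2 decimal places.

Total landed cost: GBP 50520.71

EXW: the seller makes goods available at their premises; the buyer bears all onward costs.
CIF value = EXW price + inland to port + export clearance + origin terminal + freight + insurance = 39338.75 + 1000.53 + 429.01 + 806.76 + 7356.21 + 103.32 = 49034.58
Import duty = 275 × 1.90 = 522.50
Buyer bears: inland to port 1000.53 + export clearance 429.01 + origin terminal 806.76 + freight 7356.21 + insurance 103.32 + destination terminal 963.63 + duty 522.50 = 11181.96
Landed cost = invoice 39338.75 + 11181.96 = 50520.71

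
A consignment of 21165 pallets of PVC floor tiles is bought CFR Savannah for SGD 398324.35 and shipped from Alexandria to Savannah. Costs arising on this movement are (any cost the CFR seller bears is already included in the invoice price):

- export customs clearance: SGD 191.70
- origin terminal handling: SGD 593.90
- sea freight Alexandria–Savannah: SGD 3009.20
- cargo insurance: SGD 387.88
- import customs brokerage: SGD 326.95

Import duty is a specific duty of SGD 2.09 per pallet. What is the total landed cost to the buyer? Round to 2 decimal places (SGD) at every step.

Total landed cost: SGD 443274.03

CFR: the seller pays costs through ocean freight to the destination port, but not insurance.
Already in the invoice (seller's account under CFR): export clearance, origin terminal, freight — exclude.
CIF value = CFR price + insurance = 398324.35 + 387.88 = 398712.23
Import duty = 21165 × 2.09 = 44234.85
Buyer bears: insurance 387.88 + brokerage 326.95 + duty 44234.85 = 44949.68
Landed cost = invoice 398324.35 + 44949.68 = 443274.03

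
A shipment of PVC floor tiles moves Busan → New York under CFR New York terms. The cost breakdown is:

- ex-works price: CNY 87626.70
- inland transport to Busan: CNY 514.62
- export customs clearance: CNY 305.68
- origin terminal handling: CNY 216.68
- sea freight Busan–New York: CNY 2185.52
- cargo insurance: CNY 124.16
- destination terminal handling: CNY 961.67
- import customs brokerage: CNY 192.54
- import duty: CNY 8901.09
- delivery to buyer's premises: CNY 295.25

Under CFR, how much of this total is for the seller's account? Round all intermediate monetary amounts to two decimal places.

CFR: the seller pays costs through ocean freight to the destination port, but not insurance.
Seller's account: goods 87626.70 + inland to port 514.62 + export clearance 305.68 + origin terminal 216.68 + freight 2185.52 = 90849.20
Buyer's account: insurance 124.16 + destination terminal 961.67 + brokerage 192.54 + duty 8901.09 + delivery 295.25 = 10474.71

Seller's account: CNY 90849.20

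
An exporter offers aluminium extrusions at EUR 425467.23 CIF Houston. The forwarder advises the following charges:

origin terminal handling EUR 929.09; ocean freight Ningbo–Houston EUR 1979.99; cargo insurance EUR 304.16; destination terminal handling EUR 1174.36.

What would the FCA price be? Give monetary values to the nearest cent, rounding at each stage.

FCA price: EUR 422253.99

Not relevant to the conversion: destination terminal — on the buyer under both terms; not part of either seller's price.
From CIF to FCA, the seller no longer bears: origin terminal, freight, insurance.
FCA price = 425467.23 − 929.09 − 1979.99 − 304.16 = 422253.99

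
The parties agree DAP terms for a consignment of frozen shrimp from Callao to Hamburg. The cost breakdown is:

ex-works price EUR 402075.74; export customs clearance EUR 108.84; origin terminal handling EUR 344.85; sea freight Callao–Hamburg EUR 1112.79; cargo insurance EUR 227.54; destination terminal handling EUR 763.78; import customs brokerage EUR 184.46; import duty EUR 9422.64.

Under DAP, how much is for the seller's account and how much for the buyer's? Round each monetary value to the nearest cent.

DAP: the seller bears all costs to the named destination except import duty and clearance.
Seller's account: goods 402075.74 + export clearance 108.84 + origin terminal 344.85 + freight 1112.79 + insurance 227.54 + destination terminal 763.78 = 404633.54
Buyer's account: brokerage 184.46 + duty 9422.64 = 9607.10

Seller: EUR 404633.54; buyer: EUR 9607.10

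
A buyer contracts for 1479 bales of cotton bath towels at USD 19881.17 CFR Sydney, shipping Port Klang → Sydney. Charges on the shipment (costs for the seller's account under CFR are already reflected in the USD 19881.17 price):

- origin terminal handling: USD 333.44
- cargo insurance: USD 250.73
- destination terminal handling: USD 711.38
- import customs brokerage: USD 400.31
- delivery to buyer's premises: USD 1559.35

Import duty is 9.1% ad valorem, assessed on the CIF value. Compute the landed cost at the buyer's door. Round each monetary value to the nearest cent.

Total landed cost: USD 24634.94

CFR: the seller pays costs through ocean freight to the destination port, but not insurance.
Already in the invoice (seller's account under CFR): origin terminal — exclude.
CIF value = CFR price + insurance = 19881.17 + 250.73 = 20131.90
Import duty = 20131.90 × 9.1% = 1832.00
Buyer bears: insurance 250.73 + destination terminal 711.38 + brokerage 400.31 + delivery 1559.35 + duty 1832.00 = 4753.77
Landed cost = invoice 19881.17 + 4753.77 = 24634.94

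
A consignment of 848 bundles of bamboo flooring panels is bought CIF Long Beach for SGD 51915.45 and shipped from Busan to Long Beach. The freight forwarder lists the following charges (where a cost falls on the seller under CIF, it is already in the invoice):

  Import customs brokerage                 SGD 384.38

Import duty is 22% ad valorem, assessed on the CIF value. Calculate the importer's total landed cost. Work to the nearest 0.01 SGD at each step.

CIF: the seller pays costs through ocean freight and marine insurance to the destination port.
The CIF price already equals the CIF value: 51915.45
Import duty = 51915.45 × 22% = 11421.40
Buyer bears: brokerage 384.38 + duty 11421.40 = 11805.78
Landed cost = invoice 51915.45 + 11805.78 = 63721.23

Total landed cost: SGD 63721.23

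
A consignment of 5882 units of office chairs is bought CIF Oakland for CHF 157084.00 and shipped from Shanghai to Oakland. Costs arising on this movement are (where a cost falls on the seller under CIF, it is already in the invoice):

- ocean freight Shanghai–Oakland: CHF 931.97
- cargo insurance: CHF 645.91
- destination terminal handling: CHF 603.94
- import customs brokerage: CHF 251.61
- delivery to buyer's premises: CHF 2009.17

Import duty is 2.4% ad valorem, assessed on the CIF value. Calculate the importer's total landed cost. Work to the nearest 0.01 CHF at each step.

CIF: the seller pays costs through ocean freight and marine insurance to the destination port.
Already in the invoice (seller's account under CIF): freight, insurance — exclude.
The CIF price already equals the CIF value: 157084.00
Import duty = 157084.00 × 2.4% = 3770.02
Buyer bears: destination terminal 603.94 + brokerage 251.61 + delivery 2009.17 + duty 3770.02 = 6634.74
Landed cost = invoice 157084.00 + 6634.74 = 163718.74

Total landed cost: CHF 163718.74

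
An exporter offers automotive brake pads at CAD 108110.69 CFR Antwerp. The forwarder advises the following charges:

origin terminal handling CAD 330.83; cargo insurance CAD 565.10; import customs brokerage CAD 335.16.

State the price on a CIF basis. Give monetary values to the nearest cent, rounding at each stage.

Not relevant to the conversion: origin terminal — on the seller under both CFR and CIF; already in the CFR price and stays in the CIF price. brokerage — on the buyer under both terms; not part of either seller's price.
From CFR to CIF, the seller additionally bears: insurance.
CIF price = 108110.69 + 565.10 = 108675.79

CIF price: CAD 108675.79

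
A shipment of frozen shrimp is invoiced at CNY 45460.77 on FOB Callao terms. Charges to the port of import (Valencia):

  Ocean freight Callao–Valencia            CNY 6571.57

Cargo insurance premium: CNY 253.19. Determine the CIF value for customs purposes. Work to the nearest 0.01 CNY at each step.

CIF = FOB price + freight + insurance
CIF = 45460.77 + 6571.57 + 253.19 = 52285.53

CIF value: CNY 52285.53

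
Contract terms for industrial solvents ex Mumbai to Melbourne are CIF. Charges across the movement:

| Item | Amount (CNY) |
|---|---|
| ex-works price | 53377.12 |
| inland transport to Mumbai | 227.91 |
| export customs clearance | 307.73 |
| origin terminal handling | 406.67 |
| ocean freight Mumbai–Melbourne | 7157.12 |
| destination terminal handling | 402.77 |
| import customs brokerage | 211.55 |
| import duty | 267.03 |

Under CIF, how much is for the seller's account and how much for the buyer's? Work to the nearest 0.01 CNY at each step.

Seller: CNY 61476.55; buyer: CNY 881.35

CIF: the seller pays costs through ocean freight and marine insurance to the destination port.
Seller's account: goods 53377.12 + inland to port 227.91 + export clearance 307.73 + origin terminal 406.67 + freight 7157.12 = 61476.55
Buyer's account: destination terminal 402.77 + brokerage 211.55 + duty 267.03 = 881.35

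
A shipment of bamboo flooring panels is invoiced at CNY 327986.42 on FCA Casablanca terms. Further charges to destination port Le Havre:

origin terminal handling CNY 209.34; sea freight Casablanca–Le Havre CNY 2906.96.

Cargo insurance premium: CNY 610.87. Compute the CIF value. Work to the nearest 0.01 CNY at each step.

CIF value: CNY 331713.59

CIF = FCA price + pre-shipment costs + freight + insurance
CIF = 327986.42 + 209.34 + 2906.96 + 610.87 = 331713.59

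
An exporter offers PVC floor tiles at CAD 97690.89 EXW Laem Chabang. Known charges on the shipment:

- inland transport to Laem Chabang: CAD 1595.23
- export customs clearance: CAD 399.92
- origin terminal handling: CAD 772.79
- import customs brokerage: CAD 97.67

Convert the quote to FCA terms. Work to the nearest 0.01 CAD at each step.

Not relevant to the conversion: origin terminal, brokerage — on the buyer under both terms; not part of either seller's price.
From EXW to FCA, the seller additionally bears: inland to port, export clearance.
FCA price = 97690.89 + 1595.23 + 399.92 = 99686.04

FCA price: CAD 99686.04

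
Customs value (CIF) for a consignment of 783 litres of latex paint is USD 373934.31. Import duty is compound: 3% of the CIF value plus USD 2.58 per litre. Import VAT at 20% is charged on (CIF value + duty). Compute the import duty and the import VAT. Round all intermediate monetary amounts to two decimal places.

Ad valorem component: 373934.31 × 3% = 11218.03
Specific component: 783 × 2.58 = 2020.14
Import duty = 11218.03 + 2020.14 = 13238.17
VAT base = CIF + duty = 373934.31 + 13238.17 = 387172.48
Import VAT = 387172.48 × 20% = 77434.50

Import duty: USD 13238.17; import VAT: USD 77434.50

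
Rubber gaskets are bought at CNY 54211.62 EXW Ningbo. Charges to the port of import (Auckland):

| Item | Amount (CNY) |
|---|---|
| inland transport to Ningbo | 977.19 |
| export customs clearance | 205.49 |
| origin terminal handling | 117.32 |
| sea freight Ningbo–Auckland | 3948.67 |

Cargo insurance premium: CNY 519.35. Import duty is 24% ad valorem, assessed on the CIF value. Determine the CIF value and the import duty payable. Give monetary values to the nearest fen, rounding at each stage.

CIF value: CNY 59979.64; import duty: CNY 14395.11

CIF = EXW price + pre-shipment costs + freight + insurance
CIF = 54211.62 + 977.19 + 205.49 + 117.32 + 3948.67 + 519.35 = 59979.64
Import duty = 59979.64 × 24% = 14395.11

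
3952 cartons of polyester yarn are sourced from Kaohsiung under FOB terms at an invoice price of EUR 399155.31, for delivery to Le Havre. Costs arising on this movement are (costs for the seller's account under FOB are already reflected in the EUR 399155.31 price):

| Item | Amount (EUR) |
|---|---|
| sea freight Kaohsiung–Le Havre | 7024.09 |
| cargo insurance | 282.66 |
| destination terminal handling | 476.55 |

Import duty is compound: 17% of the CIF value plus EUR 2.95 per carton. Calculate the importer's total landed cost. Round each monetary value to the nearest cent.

FOB: the seller bears costs until goods are on board at the origin port; the buyer bears freight, insurance and all costs thereafter.
CIF value = FOB price + freight + insurance = 399155.31 + 7024.09 + 282.66 = 406462.06
Ad valorem component: 406462.06 × 17% = 69098.55
Specific component: 3952 × 2.95 = 11658.40
Import duty = 69098.55 + 11658.40 = 80756.95
Buyer bears: freight 7024.09 + insurance 282.66 + destination terminal 476.55 + duty 80756.95 = 88540.25
Landed cost = invoice 399155.31 + 88540.25 = 487695.56

Total landed cost: EUR 487695.56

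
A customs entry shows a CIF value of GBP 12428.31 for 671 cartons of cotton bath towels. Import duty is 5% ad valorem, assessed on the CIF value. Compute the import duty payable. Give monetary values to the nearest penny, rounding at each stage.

Import duty: GBP 621.42

Import duty = 12428.31 × 5% = 621.42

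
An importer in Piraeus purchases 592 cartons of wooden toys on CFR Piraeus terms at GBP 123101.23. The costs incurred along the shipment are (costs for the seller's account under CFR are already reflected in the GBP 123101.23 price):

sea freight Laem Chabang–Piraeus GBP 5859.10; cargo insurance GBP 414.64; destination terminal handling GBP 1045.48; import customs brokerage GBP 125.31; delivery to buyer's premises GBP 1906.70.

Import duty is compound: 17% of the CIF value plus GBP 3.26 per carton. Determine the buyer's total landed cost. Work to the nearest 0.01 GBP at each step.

Total landed cost: GBP 149520.98

CFR: the seller pays costs through ocean freight to the destination port, but not insurance.
Already in the invoice (seller's account under CFR): freight — exclude.
CIF value = CFR price + insurance = 123101.23 + 414.64 = 123515.87
Ad valorem component: 123515.87 × 17% = 20997.70
Specific component: 592 × 3.26 = 1929.92
Import duty = 20997.70 + 1929.92 = 22927.62
Buyer bears: insurance 414.64 + destination terminal 1045.48 + brokerage 125.31 + delivery 1906.70 + duty 22927.62 = 26419.75
Landed cost = invoice 123101.23 + 26419.75 = 149520.98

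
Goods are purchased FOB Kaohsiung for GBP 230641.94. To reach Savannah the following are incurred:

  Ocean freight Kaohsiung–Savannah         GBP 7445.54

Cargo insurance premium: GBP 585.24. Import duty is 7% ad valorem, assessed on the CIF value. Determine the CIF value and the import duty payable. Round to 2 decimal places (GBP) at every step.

CIF = FOB price + freight + insurance
CIF = 230641.94 + 7445.54 + 585.24 = 238672.72
Import duty = 238672.72 × 7% = 16707.09

CIF value: GBP 238672.72; import duty: GBP 16707.09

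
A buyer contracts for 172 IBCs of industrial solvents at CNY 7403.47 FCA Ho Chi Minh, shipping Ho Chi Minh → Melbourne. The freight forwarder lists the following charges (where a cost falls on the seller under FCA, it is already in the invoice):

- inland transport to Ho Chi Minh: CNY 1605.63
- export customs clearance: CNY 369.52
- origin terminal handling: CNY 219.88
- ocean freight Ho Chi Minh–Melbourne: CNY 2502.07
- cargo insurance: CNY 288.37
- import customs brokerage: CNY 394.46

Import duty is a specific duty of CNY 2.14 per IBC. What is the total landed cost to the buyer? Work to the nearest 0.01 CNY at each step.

Total landed cost: CNY 11176.33

FCA: the seller delivers export-cleared goods to the carrier; the buyer bears costs from that point.
Already in the invoice (seller's account under FCA): inland to port, export clearance — exclude.
CIF value = FCA price + origin terminal + freight + insurance = 7403.47 + 219.88 + 2502.07 + 288.37 = 10413.79
Import duty = 172 × 2.14 = 368.08
Buyer bears: origin terminal 219.88 + freight 2502.07 + insurance 288.37 + brokerage 394.46 + duty 368.08 = 3772.86
Landed cost = invoice 7403.47 + 3772.86 = 11176.33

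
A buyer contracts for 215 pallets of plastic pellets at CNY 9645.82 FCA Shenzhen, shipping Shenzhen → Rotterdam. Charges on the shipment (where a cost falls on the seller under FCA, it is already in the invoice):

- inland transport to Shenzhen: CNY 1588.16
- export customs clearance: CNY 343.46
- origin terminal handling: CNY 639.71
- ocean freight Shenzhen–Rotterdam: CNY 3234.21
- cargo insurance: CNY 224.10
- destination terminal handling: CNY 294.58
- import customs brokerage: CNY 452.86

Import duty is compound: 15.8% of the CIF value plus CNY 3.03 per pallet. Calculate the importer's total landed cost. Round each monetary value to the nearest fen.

Total landed cost: CNY 17314.26

FCA: the seller delivers export-cleared goods to the carrier; the buyer bears costs from that point.
Already in the invoice (seller's account under FCA): inland to port, export clearance — exclude.
CIF value = FCA price + origin terminal + freight + insurance = 9645.82 + 639.71 + 3234.21 + 224.10 = 13743.84
Ad valorem component: 13743.84 × 15.8% = 2171.53
Specific component: 215 × 3.03 = 651.45
Import duty = 2171.53 + 651.45 = 2822.98
Buyer bears: origin terminal 639.71 + freight 3234.21 + insurance 224.10 + destination terminal 294.58 + brokerage 452.86 + duty 2822.98 = 7668.44
Landed cost = invoice 9645.82 + 7668.44 = 17314.26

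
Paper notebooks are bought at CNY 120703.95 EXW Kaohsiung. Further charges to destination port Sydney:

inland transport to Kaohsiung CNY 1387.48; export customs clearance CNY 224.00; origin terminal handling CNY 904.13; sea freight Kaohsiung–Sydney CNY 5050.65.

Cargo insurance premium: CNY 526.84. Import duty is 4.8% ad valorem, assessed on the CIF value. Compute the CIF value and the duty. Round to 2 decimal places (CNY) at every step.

CIF = EXW price + pre-shipment costs + freight + insurance
CIF = 120703.95 + 1387.48 + 224.00 + 904.13 + 5050.65 + 526.84 = 128797.05
Import duty = 128797.05 × 4.8% = 6182.26

CIF value: CNY 128797.05; import duty: CNY 6182.26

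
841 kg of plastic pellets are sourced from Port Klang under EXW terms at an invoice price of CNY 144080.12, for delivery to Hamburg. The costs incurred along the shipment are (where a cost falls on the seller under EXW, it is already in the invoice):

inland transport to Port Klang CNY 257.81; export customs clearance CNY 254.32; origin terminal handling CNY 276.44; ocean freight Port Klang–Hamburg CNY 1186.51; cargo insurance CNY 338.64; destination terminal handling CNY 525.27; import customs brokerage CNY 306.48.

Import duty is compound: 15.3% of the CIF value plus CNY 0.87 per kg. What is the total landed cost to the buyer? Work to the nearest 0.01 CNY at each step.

Total landed cost: CNY 170355.52

EXW: the seller makes goods available at their premises; the buyer bears all onward costs.
CIF value = EXW price + inland to port + export clearance + origin terminal + freight + insurance = 144080.12 + 257.81 + 254.32 + 276.44 + 1186.51 + 338.64 = 146393.84
Ad valorem component: 146393.84 × 15.3% = 22398.26
Specific component: 841 × 0.87 = 731.67
Import duty = 22398.26 + 731.67 = 23129.93
Buyer bears: inland to port 257.81 + export clearance 254.32 + origin terminal 276.44 + freight 1186.51 + insurance 338.64 + destination terminal 525.27 + brokerage 306.48 + duty 23129.93 = 26275.40
Landed cost = invoice 144080.12 + 26275.40 = 170355.52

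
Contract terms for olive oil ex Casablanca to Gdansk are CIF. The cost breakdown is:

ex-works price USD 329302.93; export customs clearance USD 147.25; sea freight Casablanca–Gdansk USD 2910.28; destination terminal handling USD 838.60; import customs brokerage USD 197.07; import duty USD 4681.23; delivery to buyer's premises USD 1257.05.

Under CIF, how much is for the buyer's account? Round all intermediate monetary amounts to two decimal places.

CIF: the seller pays costs through ocean freight and marine insurance to the destination port.
Seller's account: goods 329302.93 + export clearance 147.25 + freight 2910.28 = 332360.46
Buyer's account: destination terminal 838.60 + brokerage 197.07 + duty 4681.23 + delivery 1257.05 = 6973.95

Buyer's account: USD 6973.95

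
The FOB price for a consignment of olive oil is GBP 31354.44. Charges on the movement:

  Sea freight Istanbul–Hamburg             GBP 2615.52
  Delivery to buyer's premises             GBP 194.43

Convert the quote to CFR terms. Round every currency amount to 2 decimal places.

CFR price: GBP 33969.96

Not relevant to the conversion: delivery — on the buyer under both terms; not part of either seller's price.
From FOB to CFR, the seller additionally bears: freight.
CFR price = 31354.44 + 2615.52 = 33969.96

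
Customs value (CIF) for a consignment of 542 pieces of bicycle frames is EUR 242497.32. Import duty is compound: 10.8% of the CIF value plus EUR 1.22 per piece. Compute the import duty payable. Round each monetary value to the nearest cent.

Ad valorem component: 242497.32 × 10.8% = 26189.71
Specific component: 542 × 1.22 = 661.24
Import duty = 26189.71 + 661.24 = 26850.95

Import duty: EUR 26850.95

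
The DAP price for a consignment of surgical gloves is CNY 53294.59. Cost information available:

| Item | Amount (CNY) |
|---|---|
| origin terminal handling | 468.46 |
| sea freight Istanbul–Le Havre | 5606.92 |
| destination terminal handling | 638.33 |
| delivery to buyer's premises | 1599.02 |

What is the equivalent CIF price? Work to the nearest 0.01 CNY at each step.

CIF price: CNY 51057.24

Not relevant to the conversion: origin terminal, freight — on the seller under both DAP and CIF; already in the DAP price and stays in the CIF price.
From DAP to CIF, the seller no longer bears: destination terminal, delivery.
CIF price = 53294.59 − 638.33 − 1599.02 = 51057.24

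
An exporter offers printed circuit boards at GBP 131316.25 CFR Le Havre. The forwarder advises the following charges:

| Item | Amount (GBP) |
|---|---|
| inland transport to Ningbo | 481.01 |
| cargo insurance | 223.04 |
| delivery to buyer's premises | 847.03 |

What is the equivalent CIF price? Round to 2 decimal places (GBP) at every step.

Not relevant to the conversion: inland to port — on the seller under both CFR and CIF; already in the CFR price and stays in the CIF price. delivery — on the buyer under both terms; not part of either seller's price.
From CFR to CIF, the seller additionally bears: insurance.
CIF price = 131316.25 + 223.04 = 131539.29

CIF price: GBP 131539.29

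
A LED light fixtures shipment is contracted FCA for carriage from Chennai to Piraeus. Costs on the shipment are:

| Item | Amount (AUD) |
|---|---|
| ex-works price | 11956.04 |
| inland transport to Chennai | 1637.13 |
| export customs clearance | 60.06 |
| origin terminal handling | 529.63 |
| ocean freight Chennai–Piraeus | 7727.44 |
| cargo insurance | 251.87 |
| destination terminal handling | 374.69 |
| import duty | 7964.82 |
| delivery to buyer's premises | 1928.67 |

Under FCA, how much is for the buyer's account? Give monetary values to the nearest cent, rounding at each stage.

Buyer's account: AUD 18777.12

FCA: the seller delivers export-cleared goods to the carrier; the buyer bears costs from that point.
Seller's account: goods 11956.04 + inland to port 1637.13 + export clearance 60.06 = 13653.23
Buyer's account: origin terminal 529.63 + freight 7727.44 + insurance 251.87 + destination terminal 374.69 + duty 7964.82 + delivery 1928.67 = 18777.12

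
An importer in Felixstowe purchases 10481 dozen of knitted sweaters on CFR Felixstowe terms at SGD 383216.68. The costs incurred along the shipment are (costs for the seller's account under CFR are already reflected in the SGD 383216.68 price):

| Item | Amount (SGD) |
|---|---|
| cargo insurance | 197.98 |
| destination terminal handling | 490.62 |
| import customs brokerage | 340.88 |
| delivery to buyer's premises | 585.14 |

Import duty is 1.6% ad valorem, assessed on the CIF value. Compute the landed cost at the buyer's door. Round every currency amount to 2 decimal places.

CFR: the seller pays costs through ocean freight to the destination port, but not insurance.
CIF value = CFR price + insurance = 383216.68 + 197.98 = 383414.66
Import duty = 383414.66 × 1.6% = 6134.63
Buyer bears: insurance 197.98 + destination terminal 490.62 + brokerage 340.88 + delivery 585.14 + duty 6134.63 = 7749.25
Landed cost = invoice 383216.68 + 7749.25 = 390965.93

Total landed cost: SGD 390965.93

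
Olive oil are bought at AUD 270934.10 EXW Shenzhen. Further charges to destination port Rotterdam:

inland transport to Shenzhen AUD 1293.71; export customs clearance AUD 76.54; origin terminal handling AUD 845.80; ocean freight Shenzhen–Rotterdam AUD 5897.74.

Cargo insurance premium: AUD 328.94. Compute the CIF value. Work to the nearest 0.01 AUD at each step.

CIF = EXW price + pre-shipment costs + freight + insurance
CIF = 270934.10 + 1293.71 + 76.54 + 845.80 + 5897.74 + 328.94 = 279376.83

CIF value: AUD 279376.83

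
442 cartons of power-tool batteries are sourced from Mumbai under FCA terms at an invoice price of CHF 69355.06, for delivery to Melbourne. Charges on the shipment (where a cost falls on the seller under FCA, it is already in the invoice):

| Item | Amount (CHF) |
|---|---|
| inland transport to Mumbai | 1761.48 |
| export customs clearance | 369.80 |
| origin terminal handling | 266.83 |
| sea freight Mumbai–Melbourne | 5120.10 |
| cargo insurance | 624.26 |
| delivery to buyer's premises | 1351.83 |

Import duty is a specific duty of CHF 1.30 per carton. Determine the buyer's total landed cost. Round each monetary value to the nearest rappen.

FCA: the seller delivers export-cleared goods to the carrier; the buyer bears costs from that point.
Already in the invoice (seller's account under FCA): inland to port, export clearance — exclude.
CIF value = FCA price + origin terminal + freight + insurance = 69355.06 + 266.83 + 5120.10 + 624.26 = 75366.25
Import duty = 442 × 1.30 = 574.60
Buyer bears: origin terminal 266.83 + freight 5120.10 + insurance 624.26 + delivery 1351.83 + duty 574.60 = 7937.62
Landed cost = invoice 69355.06 + 7937.62 = 77292.68

Total landed cost: CHF 77292.68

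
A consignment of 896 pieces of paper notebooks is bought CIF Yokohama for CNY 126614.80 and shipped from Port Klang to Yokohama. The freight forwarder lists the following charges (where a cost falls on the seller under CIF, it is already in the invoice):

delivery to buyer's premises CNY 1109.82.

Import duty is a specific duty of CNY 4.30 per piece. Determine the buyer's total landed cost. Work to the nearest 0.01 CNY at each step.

CIF: the seller pays costs through ocean freight and marine insurance to the destination port.
The CIF price already equals the CIF value: 126614.80
Import duty = 896 × 4.30 = 3852.80
Buyer bears: delivery 1109.82 + duty 3852.80 = 4962.62
Landed cost = invoice 126614.80 + 4962.62 = 131577.42

Total landed cost: CNY 131577.42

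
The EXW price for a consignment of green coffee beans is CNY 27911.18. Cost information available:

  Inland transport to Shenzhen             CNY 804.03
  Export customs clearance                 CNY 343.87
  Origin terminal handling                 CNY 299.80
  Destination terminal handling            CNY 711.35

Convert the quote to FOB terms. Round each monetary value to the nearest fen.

FOB price: CNY 29358.88

Not relevant to the conversion: destination terminal — on the buyer under both terms; not part of either seller's price.
From EXW to FOB, the seller additionally bears: inland to port, export clearance, origin terminal.
FOB price = 27911.18 + 804.03 + 343.87 + 299.80 = 29358.88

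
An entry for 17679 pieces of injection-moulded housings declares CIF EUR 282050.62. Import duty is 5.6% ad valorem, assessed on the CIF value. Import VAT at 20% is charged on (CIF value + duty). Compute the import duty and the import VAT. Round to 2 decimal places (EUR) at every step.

Import duty: EUR 15794.83; import VAT: EUR 59569.09

Import duty = 282050.62 × 5.6% = 15794.83
VAT base = CIF + duty = 282050.62 + 15794.83 = 297845.45
Import VAT = 297845.45 × 20% = 59569.09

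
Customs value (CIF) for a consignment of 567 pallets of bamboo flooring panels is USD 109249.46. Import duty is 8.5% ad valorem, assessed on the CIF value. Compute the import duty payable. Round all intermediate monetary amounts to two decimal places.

Import duty: USD 9286.20

Import duty = 109249.46 × 8.5% = 9286.20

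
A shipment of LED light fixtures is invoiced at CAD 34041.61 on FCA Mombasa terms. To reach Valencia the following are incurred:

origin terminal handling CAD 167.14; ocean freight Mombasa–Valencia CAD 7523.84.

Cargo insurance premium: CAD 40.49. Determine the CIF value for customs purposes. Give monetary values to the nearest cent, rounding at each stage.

CIF value: CAD 41773.08

CIF = FCA price + pre-shipment costs + freight + insurance
CIF = 34041.61 + 167.14 + 7523.84 + 40.49 = 41773.08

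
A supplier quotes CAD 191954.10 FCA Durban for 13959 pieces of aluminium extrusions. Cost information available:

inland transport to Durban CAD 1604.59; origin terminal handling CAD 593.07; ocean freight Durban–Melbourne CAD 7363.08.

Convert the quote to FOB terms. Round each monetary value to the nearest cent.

Not relevant to the conversion: inland to port — on the seller under both FCA and FOB; already in the FCA price and stays in the FOB price. freight — on the buyer under both terms; not part of either seller's price.
From FCA to FOB, the seller additionally bears: origin terminal.
FOB price = 191954.10 + 593.07 = 192547.17

FOB price: CAD 192547.17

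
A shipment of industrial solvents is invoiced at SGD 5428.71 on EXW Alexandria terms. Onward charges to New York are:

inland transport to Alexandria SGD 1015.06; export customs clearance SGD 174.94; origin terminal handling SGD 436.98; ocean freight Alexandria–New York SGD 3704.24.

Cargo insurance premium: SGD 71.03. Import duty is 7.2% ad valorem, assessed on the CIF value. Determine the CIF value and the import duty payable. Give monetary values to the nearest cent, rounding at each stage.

CIF value: SGD 10830.96; import duty: SGD 779.83

CIF = EXW price + pre-shipment costs + freight + insurance
CIF = 5428.71 + 1015.06 + 174.94 + 436.98 + 3704.24 + 71.03 = 10830.96
Import duty = 10830.96 × 7.2% = 779.83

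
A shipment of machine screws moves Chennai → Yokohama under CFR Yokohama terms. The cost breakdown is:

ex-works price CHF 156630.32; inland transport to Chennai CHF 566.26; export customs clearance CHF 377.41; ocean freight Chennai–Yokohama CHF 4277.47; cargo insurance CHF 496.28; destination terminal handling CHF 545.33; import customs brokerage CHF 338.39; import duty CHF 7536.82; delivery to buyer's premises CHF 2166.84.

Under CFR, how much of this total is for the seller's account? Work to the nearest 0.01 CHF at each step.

CFR: the seller pays costs through ocean freight to the destination port, but not insurance.
Seller's account: goods 156630.32 + inland to port 566.26 + export clearance 377.41 + freight 4277.47 = 161851.46
Buyer's account: insurance 496.28 + destination terminal 545.33 + brokerage 338.39 + duty 7536.82 + delivery 2166.84 = 11083.66

Seller's account: CHF 161851.46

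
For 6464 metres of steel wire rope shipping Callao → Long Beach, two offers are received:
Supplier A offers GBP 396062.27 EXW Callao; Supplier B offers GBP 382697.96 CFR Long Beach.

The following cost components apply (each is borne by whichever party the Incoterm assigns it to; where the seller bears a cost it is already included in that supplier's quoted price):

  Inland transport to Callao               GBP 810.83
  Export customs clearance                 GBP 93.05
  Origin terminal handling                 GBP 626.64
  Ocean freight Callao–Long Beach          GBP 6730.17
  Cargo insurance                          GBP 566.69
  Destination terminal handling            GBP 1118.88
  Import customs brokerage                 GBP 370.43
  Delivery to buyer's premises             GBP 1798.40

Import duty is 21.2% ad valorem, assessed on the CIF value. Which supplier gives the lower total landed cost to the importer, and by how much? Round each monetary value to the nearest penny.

Supplier B is cheaper by GBP 26209.50

Supplier A (EXW):
CIF value = EXW price + inland to port + export clearance + origin terminal + freight + insurance = 396062.27 + 810.83 + 93.05 + 626.64 + 6730.17 + 566.69 = 404889.65
Import duty = 404889.65 × 21.2% = 85836.61
Buyer bears (A): 810.83 + 93.05 + 626.64 + 6730.17 + 566.69 + 1118.88 + 370.43 + 1798.40 = 12115.09
Landed cost (A) = invoice 396062.27 + 12115.09 + duty 85836.61 = 494013.97
Supplier B (CFR):
CIF value = CFR price + insurance = 382697.96 + 566.69 = 383264.65
Import duty = 383264.65 × 21.2% = 81252.11
Buyer bears (B): 566.69 + 1118.88 + 370.43 + 1798.40 = 3854.40
Landed cost (B) = invoice 382697.96 + 3854.40 + duty 81252.11 = 467804.47
Difference = |494013.97 − 467804.47| = 26209.50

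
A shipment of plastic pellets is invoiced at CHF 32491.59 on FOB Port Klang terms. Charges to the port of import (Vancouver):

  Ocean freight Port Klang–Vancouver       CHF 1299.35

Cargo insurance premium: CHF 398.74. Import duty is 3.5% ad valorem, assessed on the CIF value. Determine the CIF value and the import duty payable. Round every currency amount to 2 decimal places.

CIF value: CHF 34189.68; import duty: CHF 1196.64

CIF = FOB price + freight + insurance
CIF = 32491.59 + 1299.35 + 398.74 = 34189.68
Import duty = 34189.68 × 3.5% = 1196.64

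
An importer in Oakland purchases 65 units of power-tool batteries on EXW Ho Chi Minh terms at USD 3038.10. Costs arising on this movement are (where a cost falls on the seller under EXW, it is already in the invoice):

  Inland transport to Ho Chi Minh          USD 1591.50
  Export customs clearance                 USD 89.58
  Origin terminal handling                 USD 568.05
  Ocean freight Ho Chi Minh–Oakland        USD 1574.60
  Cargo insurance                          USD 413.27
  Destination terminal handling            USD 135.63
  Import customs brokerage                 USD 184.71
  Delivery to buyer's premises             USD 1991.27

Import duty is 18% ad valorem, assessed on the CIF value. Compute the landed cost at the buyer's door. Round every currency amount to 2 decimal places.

EXW: the seller makes goods available at their premises; the buyer bears all onward costs.
CIF value = EXW price + inland to port + export clearance + origin terminal + freight + insurance = 3038.10 + 1591.50 + 89.58 + 568.05 + 1574.60 + 413.27 = 7275.10
Import duty = 7275.10 × 18% = 1309.52
Buyer bears: inland to port 1591.50 + export clearance 89.58 + origin terminal 568.05 + freight 1574.60 + insurance 413.27 + destination terminal 135.63 + brokerage 184.71 + delivery 1991.27 + duty 1309.52 = 7858.13
Landed cost = invoice 3038.10 + 7858.13 = 10896.23

Total landed cost: USD 10896.23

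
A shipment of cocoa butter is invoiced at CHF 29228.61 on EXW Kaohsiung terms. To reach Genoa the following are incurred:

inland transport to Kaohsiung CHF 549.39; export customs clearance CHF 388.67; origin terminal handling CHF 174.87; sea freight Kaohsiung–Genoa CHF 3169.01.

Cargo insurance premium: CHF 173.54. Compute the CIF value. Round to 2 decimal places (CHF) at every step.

CIF value: CHF 33684.09

CIF = EXW price + pre-shipment costs + freight + insurance
CIF = 29228.61 + 549.39 + 388.67 + 174.87 + 3169.01 + 173.54 = 33684.09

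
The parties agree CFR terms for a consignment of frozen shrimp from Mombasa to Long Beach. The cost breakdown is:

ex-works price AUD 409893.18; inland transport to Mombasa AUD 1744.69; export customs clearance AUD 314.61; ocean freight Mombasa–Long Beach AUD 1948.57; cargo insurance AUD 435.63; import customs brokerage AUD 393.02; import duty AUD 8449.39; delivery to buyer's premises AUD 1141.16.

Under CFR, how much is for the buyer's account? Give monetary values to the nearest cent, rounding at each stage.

CFR: the seller pays costs through ocean freight to the destination port, but not insurance.
Seller's account: goods 409893.18 + inland to port 1744.69 + export clearance 314.61 + freight 1948.57 = 413901.05
Buyer's account: insurance 435.63 + brokerage 393.02 + duty 8449.39 + delivery 1141.16 = 10419.20

Buyer's account: AUD 10419.20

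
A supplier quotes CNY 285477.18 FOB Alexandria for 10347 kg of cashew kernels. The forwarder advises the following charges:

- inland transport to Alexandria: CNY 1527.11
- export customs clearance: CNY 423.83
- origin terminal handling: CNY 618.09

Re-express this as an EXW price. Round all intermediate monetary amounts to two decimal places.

From FOB to EXW, the seller no longer bears: inland to port, export clearance, origin terminal.
EXW price = 285477.18 − 1527.11 − 423.83 − 618.09 = 282908.15

EXW price: CNY 282908.15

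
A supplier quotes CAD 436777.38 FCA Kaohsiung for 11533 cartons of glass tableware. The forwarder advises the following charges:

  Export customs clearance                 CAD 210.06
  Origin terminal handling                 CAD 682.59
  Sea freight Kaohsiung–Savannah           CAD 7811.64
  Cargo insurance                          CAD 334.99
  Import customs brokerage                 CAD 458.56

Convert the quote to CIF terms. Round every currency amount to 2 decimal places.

Not relevant to the conversion: export clearance — on the seller under both FCA and CIF; already in the FCA price and stays in the CIF price. brokerage — on the buyer under both terms; not part of either seller's price.
From FCA to CIF, the seller additionally bears: origin terminal, freight, insurance.
CIF price = 436777.38 + 682.59 + 7811.64 + 334.99 = 445606.60

CIF price: CAD 445606.60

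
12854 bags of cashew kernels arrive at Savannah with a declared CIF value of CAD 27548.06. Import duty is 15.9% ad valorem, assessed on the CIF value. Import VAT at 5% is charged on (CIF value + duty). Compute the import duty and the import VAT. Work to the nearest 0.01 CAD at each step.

Import duty = 27548.06 × 15.9% = 4380.14
VAT base = CIF + duty = 27548.06 + 4380.14 = 31928.20
Import VAT = 31928.20 × 5% = 1596.41

Import duty: CAD 4380.14; import VAT: CAD 1596.41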